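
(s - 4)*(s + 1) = s^2 - 3*s - 4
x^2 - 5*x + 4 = (x - 4)*(x - 1)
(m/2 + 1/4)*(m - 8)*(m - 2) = m^3/2 - 19*m^2/4 + 11*m/2 + 4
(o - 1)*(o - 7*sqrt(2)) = o^2 - 7*sqrt(2)*o - o + 7*sqrt(2)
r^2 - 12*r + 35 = (r - 7)*(r - 5)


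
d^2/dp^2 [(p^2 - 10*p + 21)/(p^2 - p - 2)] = 6*(-3*p^3 + 23*p^2 - 41*p + 29)/(p^6 - 3*p^5 - 3*p^4 + 11*p^3 + 6*p^2 - 12*p - 8)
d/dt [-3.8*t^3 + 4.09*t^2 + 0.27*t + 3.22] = -11.4*t^2 + 8.18*t + 0.27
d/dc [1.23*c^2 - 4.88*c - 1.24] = 2.46*c - 4.88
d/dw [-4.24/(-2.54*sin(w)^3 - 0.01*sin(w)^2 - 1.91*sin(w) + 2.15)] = (-0.0848*sin(w) + 16.1544*cos(2*w) - 24.2528)*cos(w)/(2.54*sin(w)^3 + 0.01*sin(w)^2 + 1.91*sin(w) - 2.15)^2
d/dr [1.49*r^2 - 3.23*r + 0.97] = 2.98*r - 3.23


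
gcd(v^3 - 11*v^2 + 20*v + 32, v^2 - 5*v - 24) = v - 8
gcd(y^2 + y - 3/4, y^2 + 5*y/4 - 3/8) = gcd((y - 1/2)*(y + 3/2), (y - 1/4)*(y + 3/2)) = y + 3/2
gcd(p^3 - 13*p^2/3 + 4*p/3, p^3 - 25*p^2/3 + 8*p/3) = p^2 - p/3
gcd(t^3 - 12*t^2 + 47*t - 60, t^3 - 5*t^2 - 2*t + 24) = t^2 - 7*t + 12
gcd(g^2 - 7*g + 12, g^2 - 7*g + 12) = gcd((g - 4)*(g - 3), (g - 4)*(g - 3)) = g^2 - 7*g + 12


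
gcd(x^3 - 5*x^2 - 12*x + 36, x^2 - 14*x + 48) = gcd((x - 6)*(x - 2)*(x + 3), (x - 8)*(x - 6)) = x - 6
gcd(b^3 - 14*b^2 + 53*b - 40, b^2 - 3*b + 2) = b - 1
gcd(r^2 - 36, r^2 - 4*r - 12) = r - 6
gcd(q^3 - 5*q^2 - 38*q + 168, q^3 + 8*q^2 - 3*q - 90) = q + 6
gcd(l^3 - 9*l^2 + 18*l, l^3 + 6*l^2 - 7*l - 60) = l - 3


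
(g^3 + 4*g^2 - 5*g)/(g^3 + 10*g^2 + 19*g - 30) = g/(g + 6)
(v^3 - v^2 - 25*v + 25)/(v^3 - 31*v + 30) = (v + 5)/(v + 6)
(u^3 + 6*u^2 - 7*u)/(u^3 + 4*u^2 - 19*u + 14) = u/(u - 2)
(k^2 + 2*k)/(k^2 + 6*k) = (k + 2)/(k + 6)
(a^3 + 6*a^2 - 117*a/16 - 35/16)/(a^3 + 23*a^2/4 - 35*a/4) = (a + 1/4)/a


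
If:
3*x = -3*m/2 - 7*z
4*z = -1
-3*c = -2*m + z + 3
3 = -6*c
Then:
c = -1/2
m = 5/8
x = 13/48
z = -1/4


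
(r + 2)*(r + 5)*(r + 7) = r^3 + 14*r^2 + 59*r + 70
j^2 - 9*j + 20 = (j - 5)*(j - 4)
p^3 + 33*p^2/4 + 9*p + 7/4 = (p + 1/4)*(p + 1)*(p + 7)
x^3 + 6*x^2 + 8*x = x*(x + 2)*(x + 4)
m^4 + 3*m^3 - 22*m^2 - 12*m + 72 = (m - 3)*(m - 2)*(m + 2)*(m + 6)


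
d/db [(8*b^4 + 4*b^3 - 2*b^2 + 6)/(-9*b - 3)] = 2*(-36*b^4 - 28*b^3 - 3*b^2 + 2*b + 9)/(3*(9*b^2 + 6*b + 1))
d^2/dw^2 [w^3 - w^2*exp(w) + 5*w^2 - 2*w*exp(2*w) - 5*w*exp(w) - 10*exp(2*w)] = -w^2*exp(w) - 8*w*exp(2*w) - 9*w*exp(w) + 6*w - 48*exp(2*w) - 12*exp(w) + 10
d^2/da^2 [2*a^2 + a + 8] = 4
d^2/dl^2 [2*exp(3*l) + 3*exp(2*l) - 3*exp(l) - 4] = (18*exp(2*l) + 12*exp(l) - 3)*exp(l)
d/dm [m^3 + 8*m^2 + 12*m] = 3*m^2 + 16*m + 12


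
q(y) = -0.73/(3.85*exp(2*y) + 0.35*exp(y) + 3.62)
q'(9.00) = 0.00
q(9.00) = 0.00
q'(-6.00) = 0.00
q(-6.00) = -0.20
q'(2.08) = 0.01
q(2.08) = -0.00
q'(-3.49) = 0.00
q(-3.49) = -0.20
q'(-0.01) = 0.10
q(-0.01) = -0.09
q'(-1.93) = 0.01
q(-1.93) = -0.19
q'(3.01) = 0.00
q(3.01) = -0.00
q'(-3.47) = 0.00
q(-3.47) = -0.20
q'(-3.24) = 0.00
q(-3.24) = -0.20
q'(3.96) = 0.00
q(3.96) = -0.00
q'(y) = -0.73*(-7.7*exp(2*y) - 0.35*exp(y))/(3.85*exp(2*y) + 0.35*exp(y) + 3.62)^2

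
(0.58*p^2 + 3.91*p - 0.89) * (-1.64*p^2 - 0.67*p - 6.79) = -0.9512*p^4 - 6.801*p^3 - 5.0983*p^2 - 25.9526*p + 6.0431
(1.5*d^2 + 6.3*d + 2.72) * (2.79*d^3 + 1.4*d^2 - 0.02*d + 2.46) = 4.185*d^5 + 19.677*d^4 + 16.3788*d^3 + 7.372*d^2 + 15.4436*d + 6.6912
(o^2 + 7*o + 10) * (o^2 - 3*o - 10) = o^4 + 4*o^3 - 21*o^2 - 100*o - 100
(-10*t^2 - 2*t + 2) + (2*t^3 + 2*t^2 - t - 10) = 2*t^3 - 8*t^2 - 3*t - 8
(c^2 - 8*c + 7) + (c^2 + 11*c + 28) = 2*c^2 + 3*c + 35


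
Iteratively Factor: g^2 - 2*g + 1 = (g - 1)*(g - 1)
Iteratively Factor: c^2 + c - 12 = (c + 4)*(c - 3)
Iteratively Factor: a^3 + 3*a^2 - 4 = (a + 2)*(a^2 + a - 2) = (a - 1)*(a + 2)*(a + 2)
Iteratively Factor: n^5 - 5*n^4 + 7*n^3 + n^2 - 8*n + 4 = (n - 1)*(n^4 - 4*n^3 + 3*n^2 + 4*n - 4) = (n - 1)*(n + 1)*(n^3 - 5*n^2 + 8*n - 4) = (n - 2)*(n - 1)*(n + 1)*(n^2 - 3*n + 2) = (n - 2)^2*(n - 1)*(n + 1)*(n - 1)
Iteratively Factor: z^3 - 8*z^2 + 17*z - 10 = (z - 2)*(z^2 - 6*z + 5) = (z - 2)*(z - 1)*(z - 5)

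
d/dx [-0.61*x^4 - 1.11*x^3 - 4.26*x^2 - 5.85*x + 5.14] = -2.44*x^3 - 3.33*x^2 - 8.52*x - 5.85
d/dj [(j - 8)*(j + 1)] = 2*j - 7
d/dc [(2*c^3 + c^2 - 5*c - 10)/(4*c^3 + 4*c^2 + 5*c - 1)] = (4*c^4 + 60*c^3 + 139*c^2 + 78*c + 55)/(16*c^6 + 32*c^5 + 56*c^4 + 32*c^3 + 17*c^2 - 10*c + 1)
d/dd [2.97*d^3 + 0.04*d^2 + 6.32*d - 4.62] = 8.91*d^2 + 0.08*d + 6.32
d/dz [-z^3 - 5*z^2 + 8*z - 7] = -3*z^2 - 10*z + 8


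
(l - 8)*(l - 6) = l^2 - 14*l + 48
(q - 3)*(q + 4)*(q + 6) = q^3 + 7*q^2 - 6*q - 72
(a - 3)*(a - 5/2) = a^2 - 11*a/2 + 15/2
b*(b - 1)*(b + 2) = b^3 + b^2 - 2*b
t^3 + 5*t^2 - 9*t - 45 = (t - 3)*(t + 3)*(t + 5)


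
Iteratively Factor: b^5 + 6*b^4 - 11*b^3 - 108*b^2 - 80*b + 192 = (b + 4)*(b^4 + 2*b^3 - 19*b^2 - 32*b + 48) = (b - 4)*(b + 4)*(b^3 + 6*b^2 + 5*b - 12) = (b - 4)*(b - 1)*(b + 4)*(b^2 + 7*b + 12) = (b - 4)*(b - 1)*(b + 3)*(b + 4)*(b + 4)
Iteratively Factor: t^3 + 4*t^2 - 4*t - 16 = (t + 4)*(t^2 - 4) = (t - 2)*(t + 4)*(t + 2)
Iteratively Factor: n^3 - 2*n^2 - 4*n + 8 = (n + 2)*(n^2 - 4*n + 4) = (n - 2)*(n + 2)*(n - 2)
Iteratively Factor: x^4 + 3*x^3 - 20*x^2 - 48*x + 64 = (x - 1)*(x^3 + 4*x^2 - 16*x - 64) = (x - 4)*(x - 1)*(x^2 + 8*x + 16) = (x - 4)*(x - 1)*(x + 4)*(x + 4)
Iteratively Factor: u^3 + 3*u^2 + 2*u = (u + 1)*(u^2 + 2*u) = u*(u + 1)*(u + 2)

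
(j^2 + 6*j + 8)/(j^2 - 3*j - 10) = (j + 4)/(j - 5)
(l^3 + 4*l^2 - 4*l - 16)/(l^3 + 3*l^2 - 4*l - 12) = (l + 4)/(l + 3)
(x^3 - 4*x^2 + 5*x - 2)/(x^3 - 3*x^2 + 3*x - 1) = (x - 2)/(x - 1)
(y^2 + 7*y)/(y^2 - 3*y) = (y + 7)/(y - 3)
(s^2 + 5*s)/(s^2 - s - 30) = s/(s - 6)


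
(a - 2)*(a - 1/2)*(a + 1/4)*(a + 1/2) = a^4 - 7*a^3/4 - 3*a^2/4 + 7*a/16 + 1/8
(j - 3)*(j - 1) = j^2 - 4*j + 3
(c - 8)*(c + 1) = c^2 - 7*c - 8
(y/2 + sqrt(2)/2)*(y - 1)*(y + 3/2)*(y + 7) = y^4/2 + sqrt(2)*y^3/2 + 15*y^3/4 + y^2 + 15*sqrt(2)*y^2/4 - 21*y/4 + sqrt(2)*y - 21*sqrt(2)/4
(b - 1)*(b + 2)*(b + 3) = b^3 + 4*b^2 + b - 6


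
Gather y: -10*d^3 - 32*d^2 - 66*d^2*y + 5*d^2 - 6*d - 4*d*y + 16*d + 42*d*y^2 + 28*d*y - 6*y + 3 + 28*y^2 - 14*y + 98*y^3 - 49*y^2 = -10*d^3 - 27*d^2 + 10*d + 98*y^3 + y^2*(42*d - 21) + y*(-66*d^2 + 24*d - 20) + 3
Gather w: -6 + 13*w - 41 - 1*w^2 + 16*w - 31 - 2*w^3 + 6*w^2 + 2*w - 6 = -2*w^3 + 5*w^2 + 31*w - 84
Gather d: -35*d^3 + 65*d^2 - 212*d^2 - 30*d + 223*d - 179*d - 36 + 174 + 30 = -35*d^3 - 147*d^2 + 14*d + 168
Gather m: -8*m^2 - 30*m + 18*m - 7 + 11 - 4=-8*m^2 - 12*m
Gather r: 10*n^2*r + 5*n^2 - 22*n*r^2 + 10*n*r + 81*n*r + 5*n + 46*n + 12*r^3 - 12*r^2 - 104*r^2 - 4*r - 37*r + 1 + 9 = 5*n^2 + 51*n + 12*r^3 + r^2*(-22*n - 116) + r*(10*n^2 + 91*n - 41) + 10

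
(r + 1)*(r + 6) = r^2 + 7*r + 6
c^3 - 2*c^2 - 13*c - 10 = (c - 5)*(c + 1)*(c + 2)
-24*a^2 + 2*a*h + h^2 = (-4*a + h)*(6*a + h)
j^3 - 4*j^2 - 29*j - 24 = (j - 8)*(j + 1)*(j + 3)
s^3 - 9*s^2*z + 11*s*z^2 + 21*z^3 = (s - 7*z)*(s - 3*z)*(s + z)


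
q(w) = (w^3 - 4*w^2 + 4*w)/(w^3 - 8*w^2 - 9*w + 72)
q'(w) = (-3*w^2 + 16*w + 9)*(w^3 - 4*w^2 + 4*w)/(w^3 - 8*w^2 - 9*w + 72)^2 + (3*w^2 - 8*w + 4)/(w^3 - 8*w^2 - 9*w + 72)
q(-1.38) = -0.24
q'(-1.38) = 0.38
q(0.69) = 0.02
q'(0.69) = 0.00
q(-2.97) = -37.34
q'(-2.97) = 1262.59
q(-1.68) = -0.38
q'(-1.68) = 0.60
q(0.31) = 0.01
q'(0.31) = 0.03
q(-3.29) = 4.47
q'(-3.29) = 13.47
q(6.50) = -2.64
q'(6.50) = -2.31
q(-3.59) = 2.49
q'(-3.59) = 3.23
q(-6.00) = 1.02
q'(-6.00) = 0.10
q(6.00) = -1.78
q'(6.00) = -1.28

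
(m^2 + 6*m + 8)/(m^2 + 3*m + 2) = (m + 4)/(m + 1)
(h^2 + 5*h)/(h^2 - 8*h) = (h + 5)/(h - 8)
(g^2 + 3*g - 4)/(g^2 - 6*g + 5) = (g + 4)/(g - 5)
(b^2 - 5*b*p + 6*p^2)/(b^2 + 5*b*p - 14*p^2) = (b - 3*p)/(b + 7*p)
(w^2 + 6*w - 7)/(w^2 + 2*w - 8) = (w^2 + 6*w - 7)/(w^2 + 2*w - 8)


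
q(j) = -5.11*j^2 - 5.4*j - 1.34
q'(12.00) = -128.04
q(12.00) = -801.98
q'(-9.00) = 86.58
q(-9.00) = -366.65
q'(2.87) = -34.73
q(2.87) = -58.93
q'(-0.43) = -1.01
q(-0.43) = 0.04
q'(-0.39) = -1.41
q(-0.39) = -0.01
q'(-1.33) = 8.19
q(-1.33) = -3.20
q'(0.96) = -15.21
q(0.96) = -11.23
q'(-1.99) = 14.94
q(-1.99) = -10.83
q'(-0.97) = 4.51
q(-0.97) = -0.91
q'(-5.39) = 49.69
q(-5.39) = -120.69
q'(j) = -10.22*j - 5.4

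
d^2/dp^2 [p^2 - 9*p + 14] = 2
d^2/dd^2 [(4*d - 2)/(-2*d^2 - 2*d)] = 2*(-2*d^3 + 3*d^2 + 3*d + 1)/(d^3*(d^3 + 3*d^2 + 3*d + 1))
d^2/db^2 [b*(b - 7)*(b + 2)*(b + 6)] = 12*b^2 + 6*b - 88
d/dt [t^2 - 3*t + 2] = 2*t - 3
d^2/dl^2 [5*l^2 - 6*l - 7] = 10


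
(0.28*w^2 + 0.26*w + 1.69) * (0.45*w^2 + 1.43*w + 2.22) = 0.126*w^4 + 0.5174*w^3 + 1.7539*w^2 + 2.9939*w + 3.7518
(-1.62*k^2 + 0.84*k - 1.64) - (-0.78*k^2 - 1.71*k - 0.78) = -0.84*k^2 + 2.55*k - 0.86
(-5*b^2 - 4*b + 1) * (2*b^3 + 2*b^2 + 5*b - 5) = -10*b^5 - 18*b^4 - 31*b^3 + 7*b^2 + 25*b - 5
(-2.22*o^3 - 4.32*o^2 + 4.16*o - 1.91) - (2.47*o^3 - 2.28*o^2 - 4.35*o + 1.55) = -4.69*o^3 - 2.04*o^2 + 8.51*o - 3.46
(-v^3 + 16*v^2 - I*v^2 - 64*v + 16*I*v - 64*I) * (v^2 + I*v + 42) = -v^5 + 16*v^4 - 2*I*v^4 - 105*v^3 + 32*I*v^3 + 656*v^2 - 170*I*v^2 - 2624*v + 672*I*v - 2688*I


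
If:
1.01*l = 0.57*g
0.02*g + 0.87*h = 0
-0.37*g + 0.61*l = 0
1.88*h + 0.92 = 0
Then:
No Solution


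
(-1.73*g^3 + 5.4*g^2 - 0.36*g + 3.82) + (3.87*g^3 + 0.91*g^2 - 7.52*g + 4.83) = 2.14*g^3 + 6.31*g^2 - 7.88*g + 8.65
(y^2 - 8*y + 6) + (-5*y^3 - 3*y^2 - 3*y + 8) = -5*y^3 - 2*y^2 - 11*y + 14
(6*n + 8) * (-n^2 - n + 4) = -6*n^3 - 14*n^2 + 16*n + 32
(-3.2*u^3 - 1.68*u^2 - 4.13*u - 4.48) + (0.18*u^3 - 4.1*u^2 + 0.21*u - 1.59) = -3.02*u^3 - 5.78*u^2 - 3.92*u - 6.07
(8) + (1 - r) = 9 - r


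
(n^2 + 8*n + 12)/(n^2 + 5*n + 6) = (n + 6)/(n + 3)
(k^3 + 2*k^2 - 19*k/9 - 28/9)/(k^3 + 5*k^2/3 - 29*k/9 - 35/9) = (3*k - 4)/(3*k - 5)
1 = 1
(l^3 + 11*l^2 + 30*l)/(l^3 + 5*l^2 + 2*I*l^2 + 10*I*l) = (l + 6)/(l + 2*I)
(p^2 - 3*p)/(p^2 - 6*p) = (p - 3)/(p - 6)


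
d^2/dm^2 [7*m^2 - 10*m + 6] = 14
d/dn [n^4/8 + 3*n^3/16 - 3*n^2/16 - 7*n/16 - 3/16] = n^3/2 + 9*n^2/16 - 3*n/8 - 7/16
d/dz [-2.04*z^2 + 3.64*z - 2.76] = 3.64 - 4.08*z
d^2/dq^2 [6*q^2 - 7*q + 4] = 12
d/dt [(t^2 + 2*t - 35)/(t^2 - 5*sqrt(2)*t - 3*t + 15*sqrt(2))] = (2*(t + 1)*(t^2 - 5*sqrt(2)*t - 3*t + 15*sqrt(2)) + (-2*t + 3 + 5*sqrt(2))*(t^2 + 2*t - 35))/(t^2 - 5*sqrt(2)*t - 3*t + 15*sqrt(2))^2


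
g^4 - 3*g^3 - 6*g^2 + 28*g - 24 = (g - 2)^3*(g + 3)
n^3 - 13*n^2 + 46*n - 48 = (n - 8)*(n - 3)*(n - 2)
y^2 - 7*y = y*(y - 7)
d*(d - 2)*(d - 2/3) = d^3 - 8*d^2/3 + 4*d/3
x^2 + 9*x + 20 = (x + 4)*(x + 5)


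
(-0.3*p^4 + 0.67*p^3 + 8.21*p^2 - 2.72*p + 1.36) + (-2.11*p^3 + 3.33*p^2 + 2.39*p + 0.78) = -0.3*p^4 - 1.44*p^3 + 11.54*p^2 - 0.33*p + 2.14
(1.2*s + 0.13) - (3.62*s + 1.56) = -2.42*s - 1.43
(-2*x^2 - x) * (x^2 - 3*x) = -2*x^4 + 5*x^3 + 3*x^2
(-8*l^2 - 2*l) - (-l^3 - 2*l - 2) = l^3 - 8*l^2 + 2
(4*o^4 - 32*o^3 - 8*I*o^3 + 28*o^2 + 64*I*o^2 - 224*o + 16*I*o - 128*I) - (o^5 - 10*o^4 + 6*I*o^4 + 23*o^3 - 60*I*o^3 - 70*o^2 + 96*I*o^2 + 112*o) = -o^5 + 14*o^4 - 6*I*o^4 - 55*o^3 + 52*I*o^3 + 98*o^2 - 32*I*o^2 - 336*o + 16*I*o - 128*I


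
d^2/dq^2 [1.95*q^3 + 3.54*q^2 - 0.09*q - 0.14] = 11.7*q + 7.08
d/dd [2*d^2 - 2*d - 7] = 4*d - 2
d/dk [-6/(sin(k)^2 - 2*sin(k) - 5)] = 12*(sin(k) - 1)*cos(k)/(2*sin(k) + cos(k)^2 + 4)^2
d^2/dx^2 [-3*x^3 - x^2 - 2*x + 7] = -18*x - 2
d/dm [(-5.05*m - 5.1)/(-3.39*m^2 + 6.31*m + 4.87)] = (-17.1195*m^2 - 34.578*m + 7.5875)/(11.4921*m^4 - 42.7818*m^3 + 6.79749999999999*m^2 + 61.4594*m + 23.7169)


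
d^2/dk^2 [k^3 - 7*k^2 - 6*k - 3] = 6*k - 14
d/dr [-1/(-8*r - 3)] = -8/(8*r + 3)^2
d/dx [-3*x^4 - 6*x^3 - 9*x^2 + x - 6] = -12*x^3 - 18*x^2 - 18*x + 1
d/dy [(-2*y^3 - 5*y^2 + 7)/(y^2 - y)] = -2 + 7/y^2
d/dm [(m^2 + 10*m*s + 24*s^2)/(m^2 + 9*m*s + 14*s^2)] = s*(-m^2 - 20*m*s - 76*s^2)/(m^4 + 18*m^3*s + 109*m^2*s^2 + 252*m*s^3 + 196*s^4)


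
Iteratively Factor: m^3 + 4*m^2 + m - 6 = (m - 1)*(m^2 + 5*m + 6) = (m - 1)*(m + 3)*(m + 2)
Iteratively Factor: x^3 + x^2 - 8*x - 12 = (x + 2)*(x^2 - x - 6) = (x - 3)*(x + 2)*(x + 2)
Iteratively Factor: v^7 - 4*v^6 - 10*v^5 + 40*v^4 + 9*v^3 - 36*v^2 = (v - 3)*(v^6 - v^5 - 13*v^4 + v^3 + 12*v^2) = v*(v - 3)*(v^5 - v^4 - 13*v^3 + v^2 + 12*v) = v*(v - 3)*(v + 3)*(v^4 - 4*v^3 - v^2 + 4*v) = v^2*(v - 3)*(v + 3)*(v^3 - 4*v^2 - v + 4) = v^2*(v - 3)*(v + 1)*(v + 3)*(v^2 - 5*v + 4) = v^2*(v - 3)*(v - 1)*(v + 1)*(v + 3)*(v - 4)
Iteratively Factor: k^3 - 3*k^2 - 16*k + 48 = (k - 3)*(k^2 - 16) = (k - 3)*(k + 4)*(k - 4)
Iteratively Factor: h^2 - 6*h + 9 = (h - 3)*(h - 3)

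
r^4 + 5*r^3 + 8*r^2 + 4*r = r*(r + 1)*(r + 2)^2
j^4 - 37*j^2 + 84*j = j*(j - 4)*(j - 3)*(j + 7)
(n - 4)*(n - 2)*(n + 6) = n^3 - 28*n + 48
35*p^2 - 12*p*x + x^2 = (-7*p + x)*(-5*p + x)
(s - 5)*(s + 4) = s^2 - s - 20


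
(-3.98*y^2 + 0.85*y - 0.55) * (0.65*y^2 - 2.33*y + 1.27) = -2.587*y^4 + 9.8259*y^3 - 7.3926*y^2 + 2.361*y - 0.6985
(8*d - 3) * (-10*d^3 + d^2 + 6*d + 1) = -80*d^4 + 38*d^3 + 45*d^2 - 10*d - 3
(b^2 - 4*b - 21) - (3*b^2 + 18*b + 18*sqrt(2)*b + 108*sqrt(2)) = -2*b^2 - 18*sqrt(2)*b - 22*b - 108*sqrt(2) - 21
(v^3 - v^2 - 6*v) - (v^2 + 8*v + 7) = v^3 - 2*v^2 - 14*v - 7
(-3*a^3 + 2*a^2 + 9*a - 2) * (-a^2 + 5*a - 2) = 3*a^5 - 17*a^4 + 7*a^3 + 43*a^2 - 28*a + 4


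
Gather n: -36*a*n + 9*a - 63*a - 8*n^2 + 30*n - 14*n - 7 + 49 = -54*a - 8*n^2 + n*(16 - 36*a) + 42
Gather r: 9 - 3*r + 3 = 12 - 3*r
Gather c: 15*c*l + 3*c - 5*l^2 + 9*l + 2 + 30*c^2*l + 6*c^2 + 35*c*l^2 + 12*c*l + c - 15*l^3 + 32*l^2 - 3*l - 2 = c^2*(30*l + 6) + c*(35*l^2 + 27*l + 4) - 15*l^3 + 27*l^2 + 6*l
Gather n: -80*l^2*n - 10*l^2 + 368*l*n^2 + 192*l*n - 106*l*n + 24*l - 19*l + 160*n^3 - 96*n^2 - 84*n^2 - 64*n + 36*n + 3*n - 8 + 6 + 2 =-10*l^2 + 5*l + 160*n^3 + n^2*(368*l - 180) + n*(-80*l^2 + 86*l - 25)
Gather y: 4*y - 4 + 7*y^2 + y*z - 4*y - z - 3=7*y^2 + y*z - z - 7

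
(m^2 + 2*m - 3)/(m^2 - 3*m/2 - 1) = 2*(-m^2 - 2*m + 3)/(-2*m^2 + 3*m + 2)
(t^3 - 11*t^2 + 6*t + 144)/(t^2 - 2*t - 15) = (t^2 - 14*t + 48)/(t - 5)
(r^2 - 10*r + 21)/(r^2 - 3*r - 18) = (-r^2 + 10*r - 21)/(-r^2 + 3*r + 18)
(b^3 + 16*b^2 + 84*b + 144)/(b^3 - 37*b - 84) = (b^2 + 12*b + 36)/(b^2 - 4*b - 21)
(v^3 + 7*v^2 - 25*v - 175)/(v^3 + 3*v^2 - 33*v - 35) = (v + 5)/(v + 1)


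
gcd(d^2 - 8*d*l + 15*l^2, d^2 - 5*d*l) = d - 5*l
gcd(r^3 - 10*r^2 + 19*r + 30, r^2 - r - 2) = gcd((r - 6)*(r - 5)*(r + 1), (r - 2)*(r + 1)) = r + 1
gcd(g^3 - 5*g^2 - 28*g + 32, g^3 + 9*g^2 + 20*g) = g + 4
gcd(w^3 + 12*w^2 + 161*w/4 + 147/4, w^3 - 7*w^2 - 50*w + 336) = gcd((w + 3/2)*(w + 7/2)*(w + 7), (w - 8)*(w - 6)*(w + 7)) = w + 7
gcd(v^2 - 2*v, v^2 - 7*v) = v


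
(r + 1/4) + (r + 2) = 2*r + 9/4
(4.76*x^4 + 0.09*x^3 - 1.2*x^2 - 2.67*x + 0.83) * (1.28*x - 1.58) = 6.0928*x^5 - 7.4056*x^4 - 1.6782*x^3 - 1.5216*x^2 + 5.281*x - 1.3114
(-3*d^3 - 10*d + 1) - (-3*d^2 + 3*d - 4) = -3*d^3 + 3*d^2 - 13*d + 5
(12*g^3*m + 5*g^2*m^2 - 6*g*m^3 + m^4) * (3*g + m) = 36*g^4*m + 27*g^3*m^2 - 13*g^2*m^3 - 3*g*m^4 + m^5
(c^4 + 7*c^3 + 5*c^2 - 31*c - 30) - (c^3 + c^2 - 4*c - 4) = c^4 + 6*c^3 + 4*c^2 - 27*c - 26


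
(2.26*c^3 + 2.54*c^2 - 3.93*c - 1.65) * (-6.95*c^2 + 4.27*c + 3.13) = -15.707*c^5 - 8.0028*c^4 + 45.2331*c^3 + 2.6366*c^2 - 19.3464*c - 5.1645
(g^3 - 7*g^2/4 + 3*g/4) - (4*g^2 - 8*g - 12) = g^3 - 23*g^2/4 + 35*g/4 + 12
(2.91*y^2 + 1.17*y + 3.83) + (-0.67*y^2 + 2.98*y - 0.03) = 2.24*y^2 + 4.15*y + 3.8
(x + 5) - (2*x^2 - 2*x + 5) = -2*x^2 + 3*x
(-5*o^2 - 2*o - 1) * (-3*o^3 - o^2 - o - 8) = 15*o^5 + 11*o^4 + 10*o^3 + 43*o^2 + 17*o + 8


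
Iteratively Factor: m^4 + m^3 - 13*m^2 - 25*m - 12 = (m + 1)*(m^3 - 13*m - 12) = (m + 1)*(m + 3)*(m^2 - 3*m - 4) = (m + 1)^2*(m + 3)*(m - 4)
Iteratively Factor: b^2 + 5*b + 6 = (b + 3)*(b + 2)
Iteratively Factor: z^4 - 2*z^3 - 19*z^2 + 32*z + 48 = (z + 4)*(z^3 - 6*z^2 + 5*z + 12) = (z - 3)*(z + 4)*(z^2 - 3*z - 4) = (z - 4)*(z - 3)*(z + 4)*(z + 1)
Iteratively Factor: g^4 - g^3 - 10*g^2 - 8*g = (g)*(g^3 - g^2 - 10*g - 8) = g*(g - 4)*(g^2 + 3*g + 2) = g*(g - 4)*(g + 1)*(g + 2)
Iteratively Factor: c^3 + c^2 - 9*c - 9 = (c + 1)*(c^2 - 9) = (c + 1)*(c + 3)*(c - 3)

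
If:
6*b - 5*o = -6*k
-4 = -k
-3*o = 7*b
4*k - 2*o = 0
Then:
No Solution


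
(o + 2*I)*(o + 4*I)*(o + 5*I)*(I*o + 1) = I*o^4 - 10*o^3 - 27*I*o^2 + 2*o - 40*I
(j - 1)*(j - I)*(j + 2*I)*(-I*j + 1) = -I*j^4 + 2*j^3 + I*j^3 - 2*j^2 - I*j^2 + 2*j + I*j - 2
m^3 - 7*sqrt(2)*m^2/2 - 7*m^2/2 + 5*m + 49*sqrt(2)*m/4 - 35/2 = (m - 7/2)*(m - 5*sqrt(2)/2)*(m - sqrt(2))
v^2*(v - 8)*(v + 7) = v^4 - v^3 - 56*v^2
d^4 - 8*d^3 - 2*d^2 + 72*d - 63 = (d - 7)*(d - 3)*(d - 1)*(d + 3)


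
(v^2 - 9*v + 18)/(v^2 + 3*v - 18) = (v - 6)/(v + 6)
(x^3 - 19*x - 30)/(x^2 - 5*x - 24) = (x^2 - 3*x - 10)/(x - 8)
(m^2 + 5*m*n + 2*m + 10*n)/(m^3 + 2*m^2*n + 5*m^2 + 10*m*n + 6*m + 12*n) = (m + 5*n)/(m^2 + 2*m*n + 3*m + 6*n)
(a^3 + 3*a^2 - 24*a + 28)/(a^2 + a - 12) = (a^3 + 3*a^2 - 24*a + 28)/(a^2 + a - 12)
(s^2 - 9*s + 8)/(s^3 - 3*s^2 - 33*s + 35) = (s - 8)/(s^2 - 2*s - 35)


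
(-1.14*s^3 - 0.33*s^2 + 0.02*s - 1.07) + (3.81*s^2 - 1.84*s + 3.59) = -1.14*s^3 + 3.48*s^2 - 1.82*s + 2.52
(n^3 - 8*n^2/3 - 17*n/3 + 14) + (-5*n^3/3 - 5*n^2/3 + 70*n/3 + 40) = -2*n^3/3 - 13*n^2/3 + 53*n/3 + 54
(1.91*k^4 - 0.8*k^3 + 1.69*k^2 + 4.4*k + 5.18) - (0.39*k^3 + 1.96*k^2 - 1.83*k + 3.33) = 1.91*k^4 - 1.19*k^3 - 0.27*k^2 + 6.23*k + 1.85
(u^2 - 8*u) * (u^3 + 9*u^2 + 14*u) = u^5 + u^4 - 58*u^3 - 112*u^2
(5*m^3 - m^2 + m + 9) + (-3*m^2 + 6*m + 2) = 5*m^3 - 4*m^2 + 7*m + 11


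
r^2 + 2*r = r*(r + 2)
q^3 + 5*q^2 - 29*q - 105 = (q - 5)*(q + 3)*(q + 7)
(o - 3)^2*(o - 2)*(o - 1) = o^4 - 9*o^3 + 29*o^2 - 39*o + 18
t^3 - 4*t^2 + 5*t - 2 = (t - 2)*(t - 1)^2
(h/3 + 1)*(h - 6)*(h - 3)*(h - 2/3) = h^4/3 - 20*h^3/9 - 5*h^2/3 + 20*h - 12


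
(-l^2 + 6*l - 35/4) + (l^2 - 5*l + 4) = l - 19/4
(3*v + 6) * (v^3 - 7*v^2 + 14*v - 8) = 3*v^4 - 15*v^3 + 60*v - 48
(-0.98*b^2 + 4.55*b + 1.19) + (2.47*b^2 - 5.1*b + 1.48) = 1.49*b^2 - 0.55*b + 2.67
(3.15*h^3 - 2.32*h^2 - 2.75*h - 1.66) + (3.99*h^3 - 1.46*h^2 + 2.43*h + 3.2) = 7.14*h^3 - 3.78*h^2 - 0.32*h + 1.54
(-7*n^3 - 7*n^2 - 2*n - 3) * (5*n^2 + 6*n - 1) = -35*n^5 - 77*n^4 - 45*n^3 - 20*n^2 - 16*n + 3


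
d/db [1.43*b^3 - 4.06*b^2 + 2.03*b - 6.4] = 4.29*b^2 - 8.12*b + 2.03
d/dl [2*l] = 2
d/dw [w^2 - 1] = 2*w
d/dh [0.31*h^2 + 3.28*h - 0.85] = 0.62*h + 3.28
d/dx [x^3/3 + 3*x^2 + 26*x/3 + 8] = x^2 + 6*x + 26/3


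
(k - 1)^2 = k^2 - 2*k + 1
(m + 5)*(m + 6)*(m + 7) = m^3 + 18*m^2 + 107*m + 210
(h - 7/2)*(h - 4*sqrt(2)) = h^2 - 4*sqrt(2)*h - 7*h/2 + 14*sqrt(2)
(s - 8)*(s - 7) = s^2 - 15*s + 56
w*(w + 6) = w^2 + 6*w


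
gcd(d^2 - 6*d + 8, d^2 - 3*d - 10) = 1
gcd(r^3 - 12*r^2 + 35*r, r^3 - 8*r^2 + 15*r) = r^2 - 5*r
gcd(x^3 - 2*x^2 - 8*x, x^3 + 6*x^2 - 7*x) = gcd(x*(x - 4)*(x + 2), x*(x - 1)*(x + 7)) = x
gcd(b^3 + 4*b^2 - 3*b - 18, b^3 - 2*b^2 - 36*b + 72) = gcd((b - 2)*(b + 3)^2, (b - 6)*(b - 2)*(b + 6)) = b - 2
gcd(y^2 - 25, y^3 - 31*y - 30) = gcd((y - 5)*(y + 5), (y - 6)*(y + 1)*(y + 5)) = y + 5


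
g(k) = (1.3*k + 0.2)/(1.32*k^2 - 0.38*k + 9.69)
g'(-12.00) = -0.01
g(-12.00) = -0.08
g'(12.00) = -0.01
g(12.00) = 0.08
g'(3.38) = -0.02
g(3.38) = 0.20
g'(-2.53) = 0.01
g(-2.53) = -0.16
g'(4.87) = -0.02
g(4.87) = 0.17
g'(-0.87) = 0.10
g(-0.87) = -0.08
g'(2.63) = -0.00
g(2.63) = 0.20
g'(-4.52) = -0.01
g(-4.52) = -0.15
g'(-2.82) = 0.00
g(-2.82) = -0.16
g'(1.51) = 0.05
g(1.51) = 0.18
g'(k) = (0.38 - 2.64*k)*(1.3*k + 0.2)/(1.32*k^2 - 0.38*k + 9.69)^2 + 1.3/(1.32*k^2 - 0.38*k + 9.69)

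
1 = 1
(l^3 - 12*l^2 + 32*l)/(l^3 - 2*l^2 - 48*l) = (l - 4)/(l + 6)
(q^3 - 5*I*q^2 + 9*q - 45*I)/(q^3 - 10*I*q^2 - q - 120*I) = (q - 3*I)/(q - 8*I)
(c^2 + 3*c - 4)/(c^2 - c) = (c + 4)/c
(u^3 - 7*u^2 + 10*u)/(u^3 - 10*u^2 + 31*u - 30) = u/(u - 3)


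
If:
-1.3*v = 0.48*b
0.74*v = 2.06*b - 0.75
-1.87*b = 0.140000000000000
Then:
No Solution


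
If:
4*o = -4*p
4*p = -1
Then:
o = 1/4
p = -1/4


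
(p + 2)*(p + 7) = p^2 + 9*p + 14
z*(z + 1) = z^2 + z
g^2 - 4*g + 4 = (g - 2)^2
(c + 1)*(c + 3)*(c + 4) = c^3 + 8*c^2 + 19*c + 12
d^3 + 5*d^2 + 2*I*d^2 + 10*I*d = d*(d + 5)*(d + 2*I)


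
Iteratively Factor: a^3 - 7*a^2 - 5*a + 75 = (a - 5)*(a^2 - 2*a - 15) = (a - 5)^2*(a + 3)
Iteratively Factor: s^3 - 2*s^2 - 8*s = (s)*(s^2 - 2*s - 8) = s*(s + 2)*(s - 4)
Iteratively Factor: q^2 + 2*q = (q)*(q + 2)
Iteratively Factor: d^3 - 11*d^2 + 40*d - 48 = (d - 3)*(d^2 - 8*d + 16) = (d - 4)*(d - 3)*(d - 4)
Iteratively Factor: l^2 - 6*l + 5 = (l - 5)*(l - 1)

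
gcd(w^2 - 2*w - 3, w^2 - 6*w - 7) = w + 1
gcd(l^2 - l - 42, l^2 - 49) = l - 7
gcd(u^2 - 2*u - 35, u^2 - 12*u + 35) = u - 7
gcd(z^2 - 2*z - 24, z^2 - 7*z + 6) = z - 6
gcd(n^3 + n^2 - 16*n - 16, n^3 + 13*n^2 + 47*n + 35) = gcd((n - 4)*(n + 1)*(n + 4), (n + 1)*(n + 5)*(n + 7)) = n + 1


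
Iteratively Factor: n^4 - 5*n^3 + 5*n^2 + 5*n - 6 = (n - 3)*(n^3 - 2*n^2 - n + 2) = (n - 3)*(n - 2)*(n^2 - 1) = (n - 3)*(n - 2)*(n - 1)*(n + 1)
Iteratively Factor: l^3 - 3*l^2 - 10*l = (l)*(l^2 - 3*l - 10) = l*(l - 5)*(l + 2)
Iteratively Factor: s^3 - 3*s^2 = (s - 3)*(s^2) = s*(s - 3)*(s)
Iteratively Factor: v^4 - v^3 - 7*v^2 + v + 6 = (v - 3)*(v^3 + 2*v^2 - v - 2) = (v - 3)*(v + 2)*(v^2 - 1) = (v - 3)*(v - 1)*(v + 2)*(v + 1)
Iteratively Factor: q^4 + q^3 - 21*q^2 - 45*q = (q + 3)*(q^3 - 2*q^2 - 15*q) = (q - 5)*(q + 3)*(q^2 + 3*q) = q*(q - 5)*(q + 3)*(q + 3)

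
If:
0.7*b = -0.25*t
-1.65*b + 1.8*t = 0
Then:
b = 0.00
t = 0.00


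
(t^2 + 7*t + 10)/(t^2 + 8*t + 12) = (t + 5)/(t + 6)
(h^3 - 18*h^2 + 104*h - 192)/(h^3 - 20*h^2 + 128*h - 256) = (h - 6)/(h - 8)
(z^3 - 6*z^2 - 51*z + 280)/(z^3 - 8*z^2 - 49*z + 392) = (z - 5)/(z - 7)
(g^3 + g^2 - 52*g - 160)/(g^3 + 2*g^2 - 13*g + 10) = (g^2 - 4*g - 32)/(g^2 - 3*g + 2)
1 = 1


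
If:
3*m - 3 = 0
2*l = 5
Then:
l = 5/2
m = 1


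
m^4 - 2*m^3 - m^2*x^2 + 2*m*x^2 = m*(m - 2)*(m - x)*(m + x)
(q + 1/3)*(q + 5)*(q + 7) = q^3 + 37*q^2/3 + 39*q + 35/3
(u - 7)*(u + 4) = u^2 - 3*u - 28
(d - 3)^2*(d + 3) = d^3 - 3*d^2 - 9*d + 27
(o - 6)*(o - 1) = o^2 - 7*o + 6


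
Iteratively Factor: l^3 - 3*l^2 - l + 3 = (l - 3)*(l^2 - 1) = (l - 3)*(l + 1)*(l - 1)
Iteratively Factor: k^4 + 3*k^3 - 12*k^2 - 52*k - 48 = (k + 3)*(k^3 - 12*k - 16) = (k + 2)*(k + 3)*(k^2 - 2*k - 8) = (k - 4)*(k + 2)*(k + 3)*(k + 2)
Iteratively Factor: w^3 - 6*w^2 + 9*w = (w)*(w^2 - 6*w + 9) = w*(w - 3)*(w - 3)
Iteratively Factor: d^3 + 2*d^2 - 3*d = (d + 3)*(d^2 - d) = d*(d + 3)*(d - 1)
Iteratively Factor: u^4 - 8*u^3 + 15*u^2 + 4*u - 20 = (u - 2)*(u^3 - 6*u^2 + 3*u + 10) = (u - 5)*(u - 2)*(u^2 - u - 2) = (u - 5)*(u - 2)*(u + 1)*(u - 2)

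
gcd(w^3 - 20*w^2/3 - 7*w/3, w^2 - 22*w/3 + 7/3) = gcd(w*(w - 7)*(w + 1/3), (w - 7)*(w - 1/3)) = w - 7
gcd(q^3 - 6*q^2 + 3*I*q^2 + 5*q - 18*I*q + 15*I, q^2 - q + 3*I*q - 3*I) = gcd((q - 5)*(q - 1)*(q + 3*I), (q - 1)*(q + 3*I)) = q^2 + q*(-1 + 3*I) - 3*I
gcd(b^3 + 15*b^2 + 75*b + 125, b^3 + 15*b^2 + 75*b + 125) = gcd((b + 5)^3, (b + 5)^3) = b^3 + 15*b^2 + 75*b + 125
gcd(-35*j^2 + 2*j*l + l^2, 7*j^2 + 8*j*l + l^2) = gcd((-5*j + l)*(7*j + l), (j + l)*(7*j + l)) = 7*j + l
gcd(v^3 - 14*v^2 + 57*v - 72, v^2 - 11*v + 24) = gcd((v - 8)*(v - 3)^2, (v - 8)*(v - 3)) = v^2 - 11*v + 24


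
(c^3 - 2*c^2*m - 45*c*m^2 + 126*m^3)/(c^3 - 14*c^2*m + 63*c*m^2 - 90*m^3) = (c + 7*m)/(c - 5*m)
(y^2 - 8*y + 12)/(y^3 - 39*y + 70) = (y - 6)/(y^2 + 2*y - 35)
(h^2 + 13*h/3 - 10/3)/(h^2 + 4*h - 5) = (h - 2/3)/(h - 1)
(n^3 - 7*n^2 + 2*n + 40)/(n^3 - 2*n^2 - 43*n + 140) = (n + 2)/(n + 7)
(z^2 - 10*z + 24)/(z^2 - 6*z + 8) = (z - 6)/(z - 2)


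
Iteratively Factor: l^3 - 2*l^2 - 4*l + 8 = (l + 2)*(l^2 - 4*l + 4) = (l - 2)*(l + 2)*(l - 2)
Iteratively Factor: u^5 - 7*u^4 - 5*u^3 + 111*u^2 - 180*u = (u)*(u^4 - 7*u^3 - 5*u^2 + 111*u - 180) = u*(u - 5)*(u^3 - 2*u^2 - 15*u + 36) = u*(u - 5)*(u + 4)*(u^2 - 6*u + 9) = u*(u - 5)*(u - 3)*(u + 4)*(u - 3)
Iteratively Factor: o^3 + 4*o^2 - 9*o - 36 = (o - 3)*(o^2 + 7*o + 12) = (o - 3)*(o + 4)*(o + 3)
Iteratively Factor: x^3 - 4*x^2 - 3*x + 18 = (x - 3)*(x^2 - x - 6) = (x - 3)^2*(x + 2)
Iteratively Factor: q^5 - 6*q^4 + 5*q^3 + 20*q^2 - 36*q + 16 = (q - 4)*(q^4 - 2*q^3 - 3*q^2 + 8*q - 4) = (q - 4)*(q + 2)*(q^3 - 4*q^2 + 5*q - 2) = (q - 4)*(q - 1)*(q + 2)*(q^2 - 3*q + 2) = (q - 4)*(q - 2)*(q - 1)*(q + 2)*(q - 1)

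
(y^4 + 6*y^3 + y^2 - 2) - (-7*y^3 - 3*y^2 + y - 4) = y^4 + 13*y^3 + 4*y^2 - y + 2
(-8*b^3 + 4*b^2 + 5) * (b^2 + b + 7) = -8*b^5 - 4*b^4 - 52*b^3 + 33*b^2 + 5*b + 35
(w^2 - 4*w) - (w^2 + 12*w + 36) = -16*w - 36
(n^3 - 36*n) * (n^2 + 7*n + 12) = n^5 + 7*n^4 - 24*n^3 - 252*n^2 - 432*n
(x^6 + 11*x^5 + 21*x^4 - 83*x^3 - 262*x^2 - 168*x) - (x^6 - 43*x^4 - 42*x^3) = 11*x^5 + 64*x^4 - 41*x^3 - 262*x^2 - 168*x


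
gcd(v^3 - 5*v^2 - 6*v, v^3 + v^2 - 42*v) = v^2 - 6*v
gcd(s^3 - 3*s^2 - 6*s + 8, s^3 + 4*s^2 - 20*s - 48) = s^2 - 2*s - 8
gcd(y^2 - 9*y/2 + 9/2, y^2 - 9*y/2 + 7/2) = 1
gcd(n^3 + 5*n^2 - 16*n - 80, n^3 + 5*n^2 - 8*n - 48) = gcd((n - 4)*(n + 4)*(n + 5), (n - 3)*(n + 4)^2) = n + 4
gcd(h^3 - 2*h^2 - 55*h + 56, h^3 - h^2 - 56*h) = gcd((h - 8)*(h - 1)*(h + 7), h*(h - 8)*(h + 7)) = h^2 - h - 56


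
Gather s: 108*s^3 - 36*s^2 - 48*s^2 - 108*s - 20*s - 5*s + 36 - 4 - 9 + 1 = 108*s^3 - 84*s^2 - 133*s + 24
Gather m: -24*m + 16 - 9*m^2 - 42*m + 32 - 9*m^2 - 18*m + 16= -18*m^2 - 84*m + 64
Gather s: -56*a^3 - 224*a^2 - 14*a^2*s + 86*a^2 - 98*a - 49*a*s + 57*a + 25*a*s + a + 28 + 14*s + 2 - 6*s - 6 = -56*a^3 - 138*a^2 - 40*a + s*(-14*a^2 - 24*a + 8) + 24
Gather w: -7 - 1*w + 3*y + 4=-w + 3*y - 3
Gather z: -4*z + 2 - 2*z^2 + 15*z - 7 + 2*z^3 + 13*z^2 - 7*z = 2*z^3 + 11*z^2 + 4*z - 5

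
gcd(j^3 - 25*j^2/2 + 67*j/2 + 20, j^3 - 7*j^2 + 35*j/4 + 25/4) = j^2 - 9*j/2 - 5/2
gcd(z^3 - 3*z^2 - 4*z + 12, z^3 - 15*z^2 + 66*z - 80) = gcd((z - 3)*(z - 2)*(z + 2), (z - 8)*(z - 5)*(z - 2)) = z - 2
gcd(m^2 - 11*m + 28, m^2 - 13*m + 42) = m - 7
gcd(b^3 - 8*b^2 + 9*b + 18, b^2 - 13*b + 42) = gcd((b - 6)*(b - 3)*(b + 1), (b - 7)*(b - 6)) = b - 6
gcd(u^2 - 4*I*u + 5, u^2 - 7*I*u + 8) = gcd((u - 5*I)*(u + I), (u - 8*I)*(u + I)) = u + I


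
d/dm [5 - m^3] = -3*m^2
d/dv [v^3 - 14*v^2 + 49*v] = 3*v^2 - 28*v + 49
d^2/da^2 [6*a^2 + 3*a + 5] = 12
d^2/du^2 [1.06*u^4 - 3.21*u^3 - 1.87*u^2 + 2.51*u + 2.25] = 12.72*u^2 - 19.26*u - 3.74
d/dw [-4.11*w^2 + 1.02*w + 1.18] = 1.02 - 8.22*w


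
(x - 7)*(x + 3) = x^2 - 4*x - 21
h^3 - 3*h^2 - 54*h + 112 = (h - 8)*(h - 2)*(h + 7)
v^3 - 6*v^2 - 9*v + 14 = (v - 7)*(v - 1)*(v + 2)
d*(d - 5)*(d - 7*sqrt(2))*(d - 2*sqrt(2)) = d^4 - 9*sqrt(2)*d^3 - 5*d^3 + 28*d^2 + 45*sqrt(2)*d^2 - 140*d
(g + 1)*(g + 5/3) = g^2 + 8*g/3 + 5/3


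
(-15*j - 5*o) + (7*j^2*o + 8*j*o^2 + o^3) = 7*j^2*o + 8*j*o^2 - 15*j + o^3 - 5*o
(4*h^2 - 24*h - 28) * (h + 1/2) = 4*h^3 - 22*h^2 - 40*h - 14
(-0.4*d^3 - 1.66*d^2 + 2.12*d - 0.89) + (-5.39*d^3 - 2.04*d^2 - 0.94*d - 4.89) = -5.79*d^3 - 3.7*d^2 + 1.18*d - 5.78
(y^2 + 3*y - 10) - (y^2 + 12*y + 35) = -9*y - 45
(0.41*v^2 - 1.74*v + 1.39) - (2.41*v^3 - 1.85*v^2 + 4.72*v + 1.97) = -2.41*v^3 + 2.26*v^2 - 6.46*v - 0.58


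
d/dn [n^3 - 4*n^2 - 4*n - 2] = 3*n^2 - 8*n - 4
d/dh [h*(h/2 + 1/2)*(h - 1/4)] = 3*h^2/2 + 3*h/4 - 1/8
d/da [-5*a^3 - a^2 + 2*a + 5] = -15*a^2 - 2*a + 2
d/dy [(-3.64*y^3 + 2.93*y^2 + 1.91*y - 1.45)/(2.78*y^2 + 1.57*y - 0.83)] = (-10.1192*y^4 - 11.4296*y^3 + 8.3539*y^2 + 3.1982*y + 0.6912)/(7.7284*y^4 + 8.7292*y^3 - 2.1499*y^2 - 2.6062*y + 0.6889)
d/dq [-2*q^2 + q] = 1 - 4*q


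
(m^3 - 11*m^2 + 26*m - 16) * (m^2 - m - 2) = m^5 - 12*m^4 + 35*m^3 - 20*m^2 - 36*m + 32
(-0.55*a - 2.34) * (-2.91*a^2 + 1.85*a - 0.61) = 1.6005*a^3 + 5.7919*a^2 - 3.9935*a + 1.4274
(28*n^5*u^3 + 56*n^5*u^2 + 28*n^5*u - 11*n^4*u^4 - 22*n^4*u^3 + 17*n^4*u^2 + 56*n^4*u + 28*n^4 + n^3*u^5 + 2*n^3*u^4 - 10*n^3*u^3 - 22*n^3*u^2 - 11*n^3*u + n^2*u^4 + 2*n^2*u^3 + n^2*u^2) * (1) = 28*n^5*u^3 + 56*n^5*u^2 + 28*n^5*u - 11*n^4*u^4 - 22*n^4*u^3 + 17*n^4*u^2 + 56*n^4*u + 28*n^4 + n^3*u^5 + 2*n^3*u^4 - 10*n^3*u^3 - 22*n^3*u^2 - 11*n^3*u + n^2*u^4 + 2*n^2*u^3 + n^2*u^2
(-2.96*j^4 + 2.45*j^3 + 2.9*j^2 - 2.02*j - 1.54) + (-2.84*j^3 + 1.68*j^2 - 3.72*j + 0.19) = -2.96*j^4 - 0.39*j^3 + 4.58*j^2 - 5.74*j - 1.35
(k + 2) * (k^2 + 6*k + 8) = k^3 + 8*k^2 + 20*k + 16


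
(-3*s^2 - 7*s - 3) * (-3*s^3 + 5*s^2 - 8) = 9*s^5 + 6*s^4 - 26*s^3 + 9*s^2 + 56*s + 24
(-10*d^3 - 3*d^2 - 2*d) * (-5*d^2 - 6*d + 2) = 50*d^5 + 75*d^4 + 8*d^3 + 6*d^2 - 4*d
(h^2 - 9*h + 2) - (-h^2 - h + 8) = 2*h^2 - 8*h - 6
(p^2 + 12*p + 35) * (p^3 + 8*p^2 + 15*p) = p^5 + 20*p^4 + 146*p^3 + 460*p^2 + 525*p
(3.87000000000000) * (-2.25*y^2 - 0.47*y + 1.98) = -8.7075*y^2 - 1.8189*y + 7.6626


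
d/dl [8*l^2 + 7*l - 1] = 16*l + 7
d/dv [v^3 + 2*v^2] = v*(3*v + 4)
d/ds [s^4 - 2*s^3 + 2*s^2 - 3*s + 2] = 4*s^3 - 6*s^2 + 4*s - 3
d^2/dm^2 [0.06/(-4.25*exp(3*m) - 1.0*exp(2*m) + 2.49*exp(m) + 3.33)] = ((2.295*exp(2*m) + 0.24*exp(m) - 0.1494)*(4.25*exp(3*m) + 1.0*exp(2*m) - 2.49*exp(m) - 3.33) - 0.06*(12.75*exp(2*m) + 2.0*exp(m) - 2.49)*(25.5*exp(2*m) + 4.0*exp(m) - 4.98)*exp(m))*exp(m)/(4.25*exp(3*m) + 1.0*exp(2*m) - 2.49*exp(m) - 3.33)^3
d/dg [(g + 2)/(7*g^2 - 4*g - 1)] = 7*(-g^2 - 4*g + 1)/(49*g^4 - 56*g^3 + 2*g^2 + 8*g + 1)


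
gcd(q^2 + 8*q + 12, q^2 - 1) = 1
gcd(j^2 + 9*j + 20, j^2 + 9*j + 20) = j^2 + 9*j + 20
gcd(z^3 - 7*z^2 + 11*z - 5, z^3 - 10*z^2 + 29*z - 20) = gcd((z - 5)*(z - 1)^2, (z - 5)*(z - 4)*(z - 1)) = z^2 - 6*z + 5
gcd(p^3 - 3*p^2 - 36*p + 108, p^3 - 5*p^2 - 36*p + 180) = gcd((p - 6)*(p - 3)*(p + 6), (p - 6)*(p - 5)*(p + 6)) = p^2 - 36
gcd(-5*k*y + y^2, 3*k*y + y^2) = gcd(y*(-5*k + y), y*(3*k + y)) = y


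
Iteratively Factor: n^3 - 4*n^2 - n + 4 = (n + 1)*(n^2 - 5*n + 4) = (n - 1)*(n + 1)*(n - 4)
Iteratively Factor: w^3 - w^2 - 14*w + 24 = (w - 3)*(w^2 + 2*w - 8) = (w - 3)*(w - 2)*(w + 4)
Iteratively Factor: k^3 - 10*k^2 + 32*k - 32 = (k - 4)*(k^2 - 6*k + 8) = (k - 4)^2*(k - 2)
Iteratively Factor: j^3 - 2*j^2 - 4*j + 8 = (j - 2)*(j^2 - 4) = (j - 2)*(j + 2)*(j - 2)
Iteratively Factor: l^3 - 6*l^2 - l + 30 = (l - 5)*(l^2 - l - 6) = (l - 5)*(l + 2)*(l - 3)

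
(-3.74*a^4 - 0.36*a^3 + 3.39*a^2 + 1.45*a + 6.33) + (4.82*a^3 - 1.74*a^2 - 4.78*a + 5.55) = -3.74*a^4 + 4.46*a^3 + 1.65*a^2 - 3.33*a + 11.88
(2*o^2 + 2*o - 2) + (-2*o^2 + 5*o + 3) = 7*o + 1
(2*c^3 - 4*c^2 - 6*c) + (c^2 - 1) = 2*c^3 - 3*c^2 - 6*c - 1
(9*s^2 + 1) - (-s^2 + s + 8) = 10*s^2 - s - 7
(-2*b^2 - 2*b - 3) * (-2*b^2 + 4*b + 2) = 4*b^4 - 4*b^3 - 6*b^2 - 16*b - 6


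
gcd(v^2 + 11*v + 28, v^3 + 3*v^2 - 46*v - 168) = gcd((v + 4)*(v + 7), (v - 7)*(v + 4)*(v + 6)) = v + 4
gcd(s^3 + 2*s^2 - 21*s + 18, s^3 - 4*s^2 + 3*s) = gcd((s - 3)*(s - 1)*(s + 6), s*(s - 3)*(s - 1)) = s^2 - 4*s + 3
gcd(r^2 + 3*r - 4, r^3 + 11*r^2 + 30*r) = 1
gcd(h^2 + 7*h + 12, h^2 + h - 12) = h + 4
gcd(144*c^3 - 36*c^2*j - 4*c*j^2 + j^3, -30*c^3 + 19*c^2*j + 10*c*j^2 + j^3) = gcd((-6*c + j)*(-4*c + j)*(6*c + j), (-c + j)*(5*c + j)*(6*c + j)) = 6*c + j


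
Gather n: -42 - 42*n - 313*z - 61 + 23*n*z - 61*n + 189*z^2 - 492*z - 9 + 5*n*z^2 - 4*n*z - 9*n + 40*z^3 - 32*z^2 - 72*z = n*(5*z^2 + 19*z - 112) + 40*z^3 + 157*z^2 - 877*z - 112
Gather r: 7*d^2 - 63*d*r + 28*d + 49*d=7*d^2 - 63*d*r + 77*d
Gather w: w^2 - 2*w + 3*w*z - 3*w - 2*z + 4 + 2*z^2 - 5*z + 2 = w^2 + w*(3*z - 5) + 2*z^2 - 7*z + 6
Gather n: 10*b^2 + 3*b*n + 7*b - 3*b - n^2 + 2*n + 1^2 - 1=10*b^2 + 4*b - n^2 + n*(3*b + 2)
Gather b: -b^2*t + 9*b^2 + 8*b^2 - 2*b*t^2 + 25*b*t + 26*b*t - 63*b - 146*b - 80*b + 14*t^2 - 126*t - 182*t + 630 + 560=b^2*(17 - t) + b*(-2*t^2 + 51*t - 289) + 14*t^2 - 308*t + 1190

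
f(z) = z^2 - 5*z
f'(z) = 2*z - 5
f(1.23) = -4.64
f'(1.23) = -2.54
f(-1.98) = 13.82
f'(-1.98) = -8.96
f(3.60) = -5.04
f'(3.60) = 2.20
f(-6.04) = 66.68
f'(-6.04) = -17.08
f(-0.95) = 5.65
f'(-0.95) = -6.90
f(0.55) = -2.45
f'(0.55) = -3.90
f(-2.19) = 15.75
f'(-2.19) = -9.38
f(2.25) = -6.19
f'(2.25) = -0.50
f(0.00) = 0.00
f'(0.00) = -5.00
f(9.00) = 36.00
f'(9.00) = 13.00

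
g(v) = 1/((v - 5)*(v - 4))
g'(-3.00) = 0.00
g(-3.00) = 0.02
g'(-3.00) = 0.00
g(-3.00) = 0.02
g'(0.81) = 0.04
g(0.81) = 0.07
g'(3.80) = 24.31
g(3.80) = 4.17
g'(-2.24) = 0.01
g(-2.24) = 0.02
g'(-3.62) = 0.00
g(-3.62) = 0.02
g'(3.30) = 1.69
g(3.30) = 0.84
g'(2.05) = 0.15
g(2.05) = 0.17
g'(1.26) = 0.06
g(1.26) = 0.10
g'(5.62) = -2.22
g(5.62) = 1.00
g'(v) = -1/((v - 5)*(v - 4)^2) - 1/((v - 5)^2*(v - 4)) = (9 - 2*v)/(v^4 - 18*v^3 + 121*v^2 - 360*v + 400)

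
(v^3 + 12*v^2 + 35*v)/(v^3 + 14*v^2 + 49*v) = (v + 5)/(v + 7)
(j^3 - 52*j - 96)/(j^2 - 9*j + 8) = (j^2 + 8*j + 12)/(j - 1)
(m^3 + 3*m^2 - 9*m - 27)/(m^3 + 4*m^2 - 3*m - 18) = (m - 3)/(m - 2)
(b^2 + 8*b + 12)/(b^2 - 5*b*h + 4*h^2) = (b^2 + 8*b + 12)/(b^2 - 5*b*h + 4*h^2)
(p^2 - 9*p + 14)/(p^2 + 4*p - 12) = (p - 7)/(p + 6)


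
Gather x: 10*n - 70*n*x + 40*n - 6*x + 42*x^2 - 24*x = 50*n + 42*x^2 + x*(-70*n - 30)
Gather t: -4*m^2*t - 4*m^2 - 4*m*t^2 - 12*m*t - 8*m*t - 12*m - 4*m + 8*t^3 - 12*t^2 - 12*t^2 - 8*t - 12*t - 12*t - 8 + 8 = -4*m^2 - 16*m + 8*t^3 + t^2*(-4*m - 24) + t*(-4*m^2 - 20*m - 32)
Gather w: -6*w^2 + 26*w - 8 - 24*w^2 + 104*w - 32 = -30*w^2 + 130*w - 40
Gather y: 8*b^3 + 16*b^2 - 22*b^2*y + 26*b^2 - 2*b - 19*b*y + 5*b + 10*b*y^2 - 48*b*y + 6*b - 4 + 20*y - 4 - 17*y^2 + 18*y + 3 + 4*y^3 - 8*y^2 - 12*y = 8*b^3 + 42*b^2 + 9*b + 4*y^3 + y^2*(10*b - 25) + y*(-22*b^2 - 67*b + 26) - 5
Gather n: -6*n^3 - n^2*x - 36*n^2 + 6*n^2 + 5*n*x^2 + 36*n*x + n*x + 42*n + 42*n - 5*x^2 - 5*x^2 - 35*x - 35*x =-6*n^3 + n^2*(-x - 30) + n*(5*x^2 + 37*x + 84) - 10*x^2 - 70*x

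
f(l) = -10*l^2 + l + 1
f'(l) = 1 - 20*l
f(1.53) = -20.88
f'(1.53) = -29.60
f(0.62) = -2.22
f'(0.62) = -11.40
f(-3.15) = -101.38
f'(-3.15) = 64.00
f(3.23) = -100.10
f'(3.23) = -63.60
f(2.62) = -65.02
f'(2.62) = -51.40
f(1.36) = -16.14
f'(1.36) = -26.20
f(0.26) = 0.58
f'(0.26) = -4.20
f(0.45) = -0.58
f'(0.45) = -8.00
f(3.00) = -86.00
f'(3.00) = -59.00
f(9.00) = -800.00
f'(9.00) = -179.00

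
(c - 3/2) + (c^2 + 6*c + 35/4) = c^2 + 7*c + 29/4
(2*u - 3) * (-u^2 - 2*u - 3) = -2*u^3 - u^2 + 9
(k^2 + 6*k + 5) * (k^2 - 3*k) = k^4 + 3*k^3 - 13*k^2 - 15*k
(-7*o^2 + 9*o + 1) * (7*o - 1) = -49*o^3 + 70*o^2 - 2*o - 1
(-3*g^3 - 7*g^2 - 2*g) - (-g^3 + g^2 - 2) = -2*g^3 - 8*g^2 - 2*g + 2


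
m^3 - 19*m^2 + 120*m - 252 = (m - 7)*(m - 6)^2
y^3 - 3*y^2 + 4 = (y - 2)^2*(y + 1)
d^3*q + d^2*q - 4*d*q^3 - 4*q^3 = (d - 2*q)*(d + 2*q)*(d*q + q)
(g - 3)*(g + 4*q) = g^2 + 4*g*q - 3*g - 12*q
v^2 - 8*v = v*(v - 8)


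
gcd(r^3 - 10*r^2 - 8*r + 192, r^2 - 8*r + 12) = r - 6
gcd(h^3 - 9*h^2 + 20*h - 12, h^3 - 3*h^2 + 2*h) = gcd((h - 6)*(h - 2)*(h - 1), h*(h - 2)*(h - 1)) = h^2 - 3*h + 2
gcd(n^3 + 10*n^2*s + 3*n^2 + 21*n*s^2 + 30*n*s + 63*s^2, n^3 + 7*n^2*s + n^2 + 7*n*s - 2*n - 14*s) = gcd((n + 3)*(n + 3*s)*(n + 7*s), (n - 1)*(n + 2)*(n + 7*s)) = n + 7*s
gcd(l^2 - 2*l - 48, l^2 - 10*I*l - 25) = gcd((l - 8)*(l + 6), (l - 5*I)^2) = 1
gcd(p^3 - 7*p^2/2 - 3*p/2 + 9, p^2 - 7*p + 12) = p - 3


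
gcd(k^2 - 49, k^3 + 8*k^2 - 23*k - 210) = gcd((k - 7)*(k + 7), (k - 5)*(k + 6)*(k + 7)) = k + 7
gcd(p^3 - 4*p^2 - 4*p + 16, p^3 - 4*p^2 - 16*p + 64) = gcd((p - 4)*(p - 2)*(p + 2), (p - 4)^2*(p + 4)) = p - 4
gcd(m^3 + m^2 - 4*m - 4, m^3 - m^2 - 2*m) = m^2 - m - 2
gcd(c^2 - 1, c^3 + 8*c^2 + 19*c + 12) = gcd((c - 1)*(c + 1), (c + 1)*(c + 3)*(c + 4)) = c + 1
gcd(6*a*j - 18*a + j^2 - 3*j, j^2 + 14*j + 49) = 1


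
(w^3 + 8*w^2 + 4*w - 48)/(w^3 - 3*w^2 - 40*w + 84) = (w + 4)/(w - 7)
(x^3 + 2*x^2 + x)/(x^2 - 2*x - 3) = x*(x + 1)/(x - 3)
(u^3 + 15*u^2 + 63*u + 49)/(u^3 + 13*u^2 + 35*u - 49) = (u + 1)/(u - 1)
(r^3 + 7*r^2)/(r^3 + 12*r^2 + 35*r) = r/(r + 5)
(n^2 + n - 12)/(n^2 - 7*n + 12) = (n + 4)/(n - 4)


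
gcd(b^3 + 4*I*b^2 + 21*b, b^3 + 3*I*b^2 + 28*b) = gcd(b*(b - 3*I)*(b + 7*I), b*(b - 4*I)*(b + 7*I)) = b^2 + 7*I*b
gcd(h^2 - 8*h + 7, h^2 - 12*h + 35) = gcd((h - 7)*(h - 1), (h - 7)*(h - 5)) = h - 7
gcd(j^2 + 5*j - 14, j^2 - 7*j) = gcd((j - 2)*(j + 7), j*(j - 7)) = 1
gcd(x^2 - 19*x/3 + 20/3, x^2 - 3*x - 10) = x - 5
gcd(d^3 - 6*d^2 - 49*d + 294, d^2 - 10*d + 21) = d - 7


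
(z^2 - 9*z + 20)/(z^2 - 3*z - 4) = (z - 5)/(z + 1)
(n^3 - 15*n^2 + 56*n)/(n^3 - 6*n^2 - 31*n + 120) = n*(n - 7)/(n^2 + 2*n - 15)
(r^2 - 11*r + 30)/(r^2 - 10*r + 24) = (r - 5)/(r - 4)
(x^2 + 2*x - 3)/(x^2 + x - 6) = (x - 1)/(x - 2)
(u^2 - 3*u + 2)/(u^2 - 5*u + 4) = (u - 2)/(u - 4)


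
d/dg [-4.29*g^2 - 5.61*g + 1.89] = -8.58*g - 5.61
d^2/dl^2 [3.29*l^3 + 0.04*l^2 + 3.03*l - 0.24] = 19.74*l + 0.08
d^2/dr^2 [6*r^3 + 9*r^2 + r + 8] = 36*r + 18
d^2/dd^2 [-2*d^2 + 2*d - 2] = -4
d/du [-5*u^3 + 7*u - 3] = 7 - 15*u^2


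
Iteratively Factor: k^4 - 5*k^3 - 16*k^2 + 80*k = (k - 5)*(k^3 - 16*k) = (k - 5)*(k - 4)*(k^2 + 4*k) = k*(k - 5)*(k - 4)*(k + 4)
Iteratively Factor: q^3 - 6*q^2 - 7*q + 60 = (q - 5)*(q^2 - q - 12) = (q - 5)*(q - 4)*(q + 3)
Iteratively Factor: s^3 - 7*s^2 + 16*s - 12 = (s - 2)*(s^2 - 5*s + 6) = (s - 2)^2*(s - 3)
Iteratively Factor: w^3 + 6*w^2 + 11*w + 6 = (w + 1)*(w^2 + 5*w + 6) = (w + 1)*(w + 3)*(w + 2)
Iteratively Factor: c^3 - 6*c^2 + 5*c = (c)*(c^2 - 6*c + 5) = c*(c - 1)*(c - 5)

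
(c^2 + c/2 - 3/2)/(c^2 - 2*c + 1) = (c + 3/2)/(c - 1)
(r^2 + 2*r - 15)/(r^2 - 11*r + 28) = (r^2 + 2*r - 15)/(r^2 - 11*r + 28)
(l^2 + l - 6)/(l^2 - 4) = (l + 3)/(l + 2)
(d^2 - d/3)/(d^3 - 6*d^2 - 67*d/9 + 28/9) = 3*d/(3*d^2 - 17*d - 28)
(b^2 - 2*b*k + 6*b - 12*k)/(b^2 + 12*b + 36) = (b - 2*k)/(b + 6)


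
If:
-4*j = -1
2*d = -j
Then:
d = -1/8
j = 1/4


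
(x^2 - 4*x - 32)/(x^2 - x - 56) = (x + 4)/(x + 7)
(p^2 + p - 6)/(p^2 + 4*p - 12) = (p + 3)/(p + 6)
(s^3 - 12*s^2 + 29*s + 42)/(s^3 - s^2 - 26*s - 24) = (s - 7)/(s + 4)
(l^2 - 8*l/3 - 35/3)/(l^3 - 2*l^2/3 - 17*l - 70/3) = 1/(l + 2)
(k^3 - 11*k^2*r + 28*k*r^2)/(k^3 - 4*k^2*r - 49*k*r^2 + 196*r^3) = k/(k + 7*r)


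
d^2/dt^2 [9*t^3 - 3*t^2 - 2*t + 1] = 54*t - 6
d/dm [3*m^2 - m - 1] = 6*m - 1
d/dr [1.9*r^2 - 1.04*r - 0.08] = 3.8*r - 1.04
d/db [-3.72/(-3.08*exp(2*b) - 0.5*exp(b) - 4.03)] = (-22.9152*exp(b) - 1.86)*exp(b)/(3.08*exp(2*b) + 0.5*exp(b) + 4.03)^2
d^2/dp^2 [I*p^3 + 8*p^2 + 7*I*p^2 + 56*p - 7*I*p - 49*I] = 6*I*p + 16 + 14*I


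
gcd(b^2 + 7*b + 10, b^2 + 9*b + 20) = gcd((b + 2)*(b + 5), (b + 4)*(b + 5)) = b + 5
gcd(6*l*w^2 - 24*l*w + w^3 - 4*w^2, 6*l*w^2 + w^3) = 6*l*w + w^2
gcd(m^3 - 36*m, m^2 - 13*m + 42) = m - 6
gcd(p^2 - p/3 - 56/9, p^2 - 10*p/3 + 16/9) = p - 8/3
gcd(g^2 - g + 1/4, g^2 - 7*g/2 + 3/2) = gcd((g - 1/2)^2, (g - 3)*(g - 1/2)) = g - 1/2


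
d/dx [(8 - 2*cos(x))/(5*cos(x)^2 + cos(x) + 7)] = 2*(5*sin(x)^2 + 40*cos(x) + 6)*sin(x)/(5*cos(x)^2 + cos(x) + 7)^2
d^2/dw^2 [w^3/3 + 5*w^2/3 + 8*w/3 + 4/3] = 2*w + 10/3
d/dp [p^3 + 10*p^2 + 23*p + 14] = 3*p^2 + 20*p + 23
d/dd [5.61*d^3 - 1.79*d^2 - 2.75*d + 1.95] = 16.83*d^2 - 3.58*d - 2.75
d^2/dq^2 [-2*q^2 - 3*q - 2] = -4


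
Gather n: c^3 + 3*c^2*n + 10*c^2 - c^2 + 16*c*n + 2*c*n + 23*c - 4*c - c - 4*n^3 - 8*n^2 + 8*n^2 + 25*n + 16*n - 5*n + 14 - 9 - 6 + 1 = c^3 + 9*c^2 + 18*c - 4*n^3 + n*(3*c^2 + 18*c + 36)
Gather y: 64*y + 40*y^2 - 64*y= 40*y^2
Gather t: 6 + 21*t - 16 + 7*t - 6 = 28*t - 16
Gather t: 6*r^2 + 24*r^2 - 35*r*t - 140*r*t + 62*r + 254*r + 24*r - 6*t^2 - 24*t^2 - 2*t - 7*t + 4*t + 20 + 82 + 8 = 30*r^2 + 340*r - 30*t^2 + t*(-175*r - 5) + 110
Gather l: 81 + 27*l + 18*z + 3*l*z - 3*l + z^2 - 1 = l*(3*z + 24) + z^2 + 18*z + 80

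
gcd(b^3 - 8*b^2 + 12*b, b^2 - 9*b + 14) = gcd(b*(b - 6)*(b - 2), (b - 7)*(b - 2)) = b - 2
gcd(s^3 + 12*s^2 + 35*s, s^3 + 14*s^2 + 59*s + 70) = s^2 + 12*s + 35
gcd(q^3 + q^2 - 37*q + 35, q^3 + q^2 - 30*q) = q - 5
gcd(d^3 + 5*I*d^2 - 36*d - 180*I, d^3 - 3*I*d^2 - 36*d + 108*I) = d^2 - 36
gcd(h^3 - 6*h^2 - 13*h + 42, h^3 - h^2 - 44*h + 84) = h - 2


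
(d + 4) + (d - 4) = 2*d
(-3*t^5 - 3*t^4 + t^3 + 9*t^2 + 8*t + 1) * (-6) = 18*t^5 + 18*t^4 - 6*t^3 - 54*t^2 - 48*t - 6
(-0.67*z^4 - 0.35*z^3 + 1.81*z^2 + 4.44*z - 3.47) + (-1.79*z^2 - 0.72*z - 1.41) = -0.67*z^4 - 0.35*z^3 + 0.02*z^2 + 3.72*z - 4.88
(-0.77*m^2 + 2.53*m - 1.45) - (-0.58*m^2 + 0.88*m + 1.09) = -0.19*m^2 + 1.65*m - 2.54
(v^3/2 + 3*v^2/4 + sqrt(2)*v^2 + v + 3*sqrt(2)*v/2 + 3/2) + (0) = v^3/2 + 3*v^2/4 + sqrt(2)*v^2 + v + 3*sqrt(2)*v/2 + 3/2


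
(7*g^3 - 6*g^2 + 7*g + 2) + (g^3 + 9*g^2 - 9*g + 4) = 8*g^3 + 3*g^2 - 2*g + 6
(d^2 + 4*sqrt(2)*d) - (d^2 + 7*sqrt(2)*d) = -3*sqrt(2)*d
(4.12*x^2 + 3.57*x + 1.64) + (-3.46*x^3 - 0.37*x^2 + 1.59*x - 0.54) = -3.46*x^3 + 3.75*x^2 + 5.16*x + 1.1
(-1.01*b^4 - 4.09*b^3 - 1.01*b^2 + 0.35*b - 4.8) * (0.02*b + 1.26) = -0.0202*b^5 - 1.3544*b^4 - 5.1736*b^3 - 1.2656*b^2 + 0.345*b - 6.048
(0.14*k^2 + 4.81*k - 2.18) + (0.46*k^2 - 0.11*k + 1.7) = 0.6*k^2 + 4.7*k - 0.48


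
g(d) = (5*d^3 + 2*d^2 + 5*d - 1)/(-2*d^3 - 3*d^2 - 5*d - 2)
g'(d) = (6*d^2 + 6*d + 5)*(5*d^3 + 2*d^2 + 5*d - 1)/(-2*d^3 - 3*d^2 - 5*d - 2)^2 + (15*d^2 + 4*d + 5)/(-2*d^3 - 3*d^2 - 5*d - 2)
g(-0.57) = -16.79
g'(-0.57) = -210.35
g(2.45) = -1.57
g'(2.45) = -0.28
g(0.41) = -0.37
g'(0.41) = -1.29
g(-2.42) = -3.46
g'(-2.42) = -0.26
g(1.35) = -1.13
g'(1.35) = -0.55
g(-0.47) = 32.62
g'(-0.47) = -1149.84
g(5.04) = -1.99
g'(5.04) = -0.09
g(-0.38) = 6.81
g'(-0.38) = -71.05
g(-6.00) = -2.95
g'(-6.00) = -0.07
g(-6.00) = -2.95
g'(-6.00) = -0.07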